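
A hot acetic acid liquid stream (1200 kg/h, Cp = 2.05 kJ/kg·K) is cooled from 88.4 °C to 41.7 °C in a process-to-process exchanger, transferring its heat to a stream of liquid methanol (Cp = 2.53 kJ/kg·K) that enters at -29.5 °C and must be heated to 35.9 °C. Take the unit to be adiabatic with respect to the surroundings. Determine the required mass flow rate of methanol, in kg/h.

ṁ_c = 694 kg/h

Heat released by hot stream: Q = 1200 × 2.05 × (88.4 − 41.7) = 114880 kJ/h
Energy balance on cold side (adiabatic exchanger): Q = ṁ_c·Cp_c·(T_c,out − T_c,in)
ṁ_c = 114880 / [2.53 × (35.9 − -29.5)] = 694.31 kg/h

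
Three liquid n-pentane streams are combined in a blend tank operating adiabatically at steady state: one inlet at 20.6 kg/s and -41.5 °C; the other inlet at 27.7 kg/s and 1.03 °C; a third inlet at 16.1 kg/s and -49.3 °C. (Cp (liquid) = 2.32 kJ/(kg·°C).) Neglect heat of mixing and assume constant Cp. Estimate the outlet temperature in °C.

No heat crosses the boundary, so H_out = H_in.
Σ ṁᵢCp,ᵢTᵢ = 20.6×2.32×-41.5 + 27.7×2.32×1.03 + 16.1×2.32×-49.3 = -3758.6
Σ ṁᵢCp,ᵢ = 20.6×2.32 + 27.7×2.32 + 16.1×2.32 = 149.41
T_out = -3758.6 / 149.41 = -25.157 °C

T_out = -25.2 °C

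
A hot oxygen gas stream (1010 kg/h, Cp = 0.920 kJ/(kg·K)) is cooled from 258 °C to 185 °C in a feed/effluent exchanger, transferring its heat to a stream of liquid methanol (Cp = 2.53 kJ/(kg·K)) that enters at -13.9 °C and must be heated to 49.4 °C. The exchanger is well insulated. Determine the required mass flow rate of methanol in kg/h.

Heat released by hot stream: Q = 1010 × 0.920 × (258 − 185) = 67832 kJ/h
Energy balance on cold side (adiabatic exchanger): Q = ṁ_c·Cp_c·(T_c,out − T_c,in)
ṁ_c = 67832 / [2.53 × (49.4 − -13.9)] = 423.55 kg/h

ṁ_c = 424 kg/h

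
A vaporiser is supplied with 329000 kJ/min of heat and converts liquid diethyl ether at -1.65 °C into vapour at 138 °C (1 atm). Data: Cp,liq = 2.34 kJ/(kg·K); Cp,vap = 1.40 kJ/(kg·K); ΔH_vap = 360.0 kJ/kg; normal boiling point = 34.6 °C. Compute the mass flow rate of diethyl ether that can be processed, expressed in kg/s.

ṁ = 9.30 kg/s

Δh = 2.34×(34.6−-1.65) + 360.0 + 1.40×(138−34.6) = 589.59 kJ/kg
Q = 329000 kJ/min = 5483.3 kJ/s = 5483.3 kJ/s
ṁ = Q/Δh = 5483.3 / 589.59 = 9.3003 kg/s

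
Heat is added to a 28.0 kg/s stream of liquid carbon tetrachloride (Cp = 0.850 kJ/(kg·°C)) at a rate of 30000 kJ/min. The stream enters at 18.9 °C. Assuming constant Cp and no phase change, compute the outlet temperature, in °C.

Q = 30000 kJ/min = 500 kJ/s
ΔT = Q/(ṁ·Cp) = 500/(28.0×0.850) = 21.008 K
T_out = 18.9 + 21.008 = 39.908 °C

T_out = 39.9 °C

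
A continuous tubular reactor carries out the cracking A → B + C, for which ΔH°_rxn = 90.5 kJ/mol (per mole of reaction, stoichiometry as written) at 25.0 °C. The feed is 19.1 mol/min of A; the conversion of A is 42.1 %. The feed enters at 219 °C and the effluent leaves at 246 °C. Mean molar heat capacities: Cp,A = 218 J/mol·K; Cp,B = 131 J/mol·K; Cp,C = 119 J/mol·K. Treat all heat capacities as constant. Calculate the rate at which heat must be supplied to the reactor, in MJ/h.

Extent of reaction ξ = 0.421 × 19.1 = 8.0411 mol/min
Reaction term: ξ·ΔH°_rxn = 8.0411 × 90.5 = 727.72 kJ/min
Sensible, feed 219→25 °C: -807.78 kJ/min
Outlet flows (mol/min): A 11.059, B 8.0411, C 8.0411
Sensible, products 25→246 °C: 977.07 kJ/min
Q = ΔH = 897.01 kJ/min = 14.95 kW
Heat supplied = 53.821 MJ/h

Q_in = 53.8 MJ/h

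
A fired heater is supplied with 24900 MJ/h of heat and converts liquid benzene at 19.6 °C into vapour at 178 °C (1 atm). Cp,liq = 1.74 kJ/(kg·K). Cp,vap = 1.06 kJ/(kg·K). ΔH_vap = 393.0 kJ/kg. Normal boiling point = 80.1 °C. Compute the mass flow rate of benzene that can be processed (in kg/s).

ṁ = 11.5 kg/s

Δh = 1.74×(80.1−19.6) + 393.0 + 1.06×(178−80.1) = 602.04 kJ/kg
Q = 24900 MJ/h = 6916.7 kJ/s = 6916.7 kJ/s
ṁ = Q/Δh = 6916.7 / 602.04 = 11.489 kg/s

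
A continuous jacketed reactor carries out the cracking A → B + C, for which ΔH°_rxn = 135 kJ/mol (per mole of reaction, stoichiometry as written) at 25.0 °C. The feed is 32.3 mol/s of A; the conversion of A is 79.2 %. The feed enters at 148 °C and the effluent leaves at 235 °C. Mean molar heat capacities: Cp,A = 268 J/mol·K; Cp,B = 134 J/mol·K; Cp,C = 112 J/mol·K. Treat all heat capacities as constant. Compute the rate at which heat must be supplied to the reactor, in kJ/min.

Q_in = 245000 kJ/min

Extent of reaction ξ = 0.792 × 32.3 = 25.582 mol/s
Reaction term: ξ·ΔH°_rxn = 25.582 × 135 = 3453.5 kJ/s
Sensible, feed 148→25 °C: -1064.7 kJ/s
Outlet flows (mol/s): A 6.7184, B 25.582, C 25.582
Sensible, products 25→235 °C: 1699.7 kJ/s
Q = ΔH = 4088.4 kJ/s = 4088.4 kW
Heat supplied = 245310 kJ/min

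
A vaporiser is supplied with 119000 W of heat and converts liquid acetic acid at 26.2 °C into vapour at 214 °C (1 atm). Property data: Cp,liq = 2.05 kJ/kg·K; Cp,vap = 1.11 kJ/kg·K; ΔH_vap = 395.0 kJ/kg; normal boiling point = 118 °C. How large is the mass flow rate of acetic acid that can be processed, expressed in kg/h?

ṁ = 621 kg/h

Δh = 2.05×(118−26.2) + 395.0 + 1.11×(214−118) = 689.75 kJ/kg
Q = 119000 W = 119 kJ/s = 428400 kJ/h
ṁ = Q/Δh = 428400 / 689.75 = 621.09 kg/h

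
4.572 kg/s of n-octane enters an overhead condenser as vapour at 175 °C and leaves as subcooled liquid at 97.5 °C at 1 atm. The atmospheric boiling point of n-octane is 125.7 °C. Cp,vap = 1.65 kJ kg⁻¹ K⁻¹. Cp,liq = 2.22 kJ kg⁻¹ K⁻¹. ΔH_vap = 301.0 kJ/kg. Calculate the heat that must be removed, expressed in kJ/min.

Q_c = 122000 kJ/min

vapour 175→125.7 °C: -81.345 kJ/kg
condensation at 125.7 °C: -301 kJ/kg
liquid 125.7→97.5 °C: -62.604 kJ/kg
Δh = -81.345 + -301 + -62.604 = -444.95 kJ/kg
Q = ṁ·Δh = 4.572 kg/s × -444.95 kJ/kg = -2034.3 kJ/s
|Q| = 2034.3 kW = 122060 kJ/min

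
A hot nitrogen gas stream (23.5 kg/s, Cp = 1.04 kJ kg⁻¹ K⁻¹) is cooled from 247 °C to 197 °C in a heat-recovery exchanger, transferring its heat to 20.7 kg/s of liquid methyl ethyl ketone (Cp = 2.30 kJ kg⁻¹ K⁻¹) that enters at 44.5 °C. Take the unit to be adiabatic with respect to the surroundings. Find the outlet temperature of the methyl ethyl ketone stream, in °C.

Heat released by hot stream: Q = 23.5 × 1.04 × (247 − 197) = 1222 kJ/s
Energy balance on cold side (adiabatic exchanger): Q = ṁ_c·Cp_c·(T_c,out − T_c,in)
T_c,out = 44.5 + 1222/(20.7 × 2.30) = 70.167 °C

T_c,out = 70.2 °C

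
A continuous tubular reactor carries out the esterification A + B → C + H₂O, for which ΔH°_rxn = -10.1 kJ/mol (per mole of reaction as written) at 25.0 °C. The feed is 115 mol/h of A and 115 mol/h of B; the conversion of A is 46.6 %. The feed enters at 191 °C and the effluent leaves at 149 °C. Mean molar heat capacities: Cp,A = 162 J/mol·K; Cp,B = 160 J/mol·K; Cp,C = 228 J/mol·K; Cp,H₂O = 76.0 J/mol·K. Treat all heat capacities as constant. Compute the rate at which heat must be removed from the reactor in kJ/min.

Extent of reaction ξ = 0.466 × 115 = 53.59 mol/h
Reaction term: ξ·ΔH°_rxn = 53.59 × -10.1 = -541.26 kJ/h
Sensible, feed 191→25 °C: -6147 kJ/h
Outlet flows (mol/h): A 61.41, B 61.41, C 53.59, H₂O 53.59
Sensible, products 25→149 °C: 4472.1 kJ/h
Q = ΔH = -2216.1 kJ/h = -0.61559 kW
Heat removed = 36.936 kJ/min

Q_out = 36.9 kJ/min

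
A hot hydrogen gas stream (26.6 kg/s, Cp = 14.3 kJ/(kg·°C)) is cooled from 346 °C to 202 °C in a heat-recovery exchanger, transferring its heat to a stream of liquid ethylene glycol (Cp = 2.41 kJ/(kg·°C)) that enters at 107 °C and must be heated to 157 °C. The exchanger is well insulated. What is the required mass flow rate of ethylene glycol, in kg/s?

ṁ_c = 455 kg/s

Heat released by hot stream: Q = 26.6 × 14.3 × (346 − 202) = 54775 kJ/s
Energy balance on cold side (adiabatic exchanger): Q = ṁ_c·Cp_c·(T_c,out − T_c,in)
ṁ_c = 54775 / [2.41 × (157 − 107)] = 454.56 kg/s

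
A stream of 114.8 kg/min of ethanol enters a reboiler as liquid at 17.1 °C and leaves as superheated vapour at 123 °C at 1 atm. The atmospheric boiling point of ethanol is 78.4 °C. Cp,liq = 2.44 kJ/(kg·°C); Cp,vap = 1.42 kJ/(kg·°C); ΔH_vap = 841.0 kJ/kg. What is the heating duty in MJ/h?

liquid 17.1→78.4 °C: 149.57 kJ/kg
vaporisation at 78.4 °C: 841 kJ/kg
vapour 78.4→123 °C: 63.332 kJ/kg
Δh = 149.57 + 841 + 63.332 = 1053.9 kJ/kg
Q = ṁ·Δh = 114.8 kg/min × 1053.9 kJ/kg = 120990 kJ/min
|Q| = 2016.5 kW = 7259.3 MJ/h

Q = 7260 MJ/h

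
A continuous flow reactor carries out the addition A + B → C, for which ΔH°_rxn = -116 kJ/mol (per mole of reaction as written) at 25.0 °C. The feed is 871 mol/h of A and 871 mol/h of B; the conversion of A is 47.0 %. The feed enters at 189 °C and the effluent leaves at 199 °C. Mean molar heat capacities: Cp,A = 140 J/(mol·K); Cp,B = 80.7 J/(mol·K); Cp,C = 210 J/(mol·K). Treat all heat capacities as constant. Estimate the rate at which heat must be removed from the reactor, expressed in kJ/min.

Extent of reaction ξ = 0.470 × 871 = 409.37 mol/h
Reaction term: ξ·ΔH°_rxn = 409.37 × -116 = -47487 kJ/h
Sensible, feed 189→25 °C: -31526 kJ/h
Outlet flows (mol/h): A 461.63, B 461.63, C 409.37
Sensible, products 25→199 °C: 32686 kJ/h
Q = ΔH = -46327 kJ/h = -12.869 kW
Heat removed = 772.11 kJ/min

Q_out = 772 kJ/min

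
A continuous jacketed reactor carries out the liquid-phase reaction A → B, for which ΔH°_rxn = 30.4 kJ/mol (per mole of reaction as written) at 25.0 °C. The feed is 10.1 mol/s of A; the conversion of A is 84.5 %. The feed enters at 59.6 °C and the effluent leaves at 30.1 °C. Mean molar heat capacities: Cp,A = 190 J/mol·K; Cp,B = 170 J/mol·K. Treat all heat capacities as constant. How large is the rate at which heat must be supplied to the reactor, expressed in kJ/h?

Extent of reaction ξ = 0.845 × 10.1 = 8.5345 mol/s
Reaction term: ξ·ΔH°_rxn = 8.5345 × 30.4 = 259.45 kJ/s
Sensible, feed 59.6→25 °C: -66.397 kJ/s
Outlet flows (mol/s): A 1.5655, B 8.5345
Sensible, products 25→30.1 °C: 8.9164 kJ/s
Q = ΔH = 201.97 kJ/s = 201.97 kW
Heat supplied = 727080 kJ/h

Q_in = 727000 kJ/h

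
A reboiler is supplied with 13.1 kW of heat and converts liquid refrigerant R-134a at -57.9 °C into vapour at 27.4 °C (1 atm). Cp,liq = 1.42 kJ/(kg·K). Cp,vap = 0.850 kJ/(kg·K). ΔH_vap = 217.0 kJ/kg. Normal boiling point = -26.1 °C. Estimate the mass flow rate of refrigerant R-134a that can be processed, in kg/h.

Δh = 1.42×(-26.1−-57.9) + 217.0 + 0.850×(27.4−-26.1) = 307.63 kJ/kg
Q = 13.1 kW = 13.1 kJ/s = 47160 kJ/h
ṁ = Q/Δh = 47160 / 307.63 = 153.3 kg/h

ṁ = 153 kg/h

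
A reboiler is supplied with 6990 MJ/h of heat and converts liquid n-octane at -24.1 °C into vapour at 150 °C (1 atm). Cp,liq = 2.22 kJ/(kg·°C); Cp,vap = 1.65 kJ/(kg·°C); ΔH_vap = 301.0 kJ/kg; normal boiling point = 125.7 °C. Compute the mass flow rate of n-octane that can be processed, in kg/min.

Δh = 2.22×(125.7−-24.1) + 301.0 + 1.65×(150−125.7) = 673.65 kJ/kg
Q = 6990 MJ/h = 1941.7 kJ/s = 116500 kJ/min
ṁ = Q/Δh = 116500 / 673.65 = 172.94 kg/min

ṁ = 173 kg/min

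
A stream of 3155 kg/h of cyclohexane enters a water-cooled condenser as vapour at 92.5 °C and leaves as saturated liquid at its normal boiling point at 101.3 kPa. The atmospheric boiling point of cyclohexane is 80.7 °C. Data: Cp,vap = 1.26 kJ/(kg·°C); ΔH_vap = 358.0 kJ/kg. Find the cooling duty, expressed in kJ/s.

vapour 92.5→80.7 °C: -14.868 kJ/kg
condensation at 80.7 °C: -358 kJ/kg
Δh = -14.868 + -358 = -372.87 kJ/kg
Q = ṁ·Δh = 3155 kg/h × -372.87 kJ/kg = -1.1764e+06 kJ/h
|Q| = 326.78 kW

Q_c = 327 kJ/s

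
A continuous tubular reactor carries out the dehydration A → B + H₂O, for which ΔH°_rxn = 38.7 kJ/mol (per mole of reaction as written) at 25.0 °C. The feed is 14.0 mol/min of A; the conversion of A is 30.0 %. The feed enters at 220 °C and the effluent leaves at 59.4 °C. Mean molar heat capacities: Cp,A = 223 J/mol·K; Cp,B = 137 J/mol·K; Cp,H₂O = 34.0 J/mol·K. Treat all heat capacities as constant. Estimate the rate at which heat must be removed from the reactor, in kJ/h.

Q_out = 20800 kJ/h

Extent of reaction ξ = 0.300 × 14.0 = 4.2 mol/min
Reaction term: ξ·ΔH°_rxn = 4.2 × 38.7 = 162.54 kJ/min
Sensible, feed 220→25 °C: -608.79 kJ/min
Outlet flows (mol/min): A 9.8, B 4.2, H₂O 4.2
Sensible, products 25→59.4 °C: 99.884 kJ/min
Q = ΔH = -346.37 kJ/min = -5.7728 kW
Heat removed = 20782 kJ/h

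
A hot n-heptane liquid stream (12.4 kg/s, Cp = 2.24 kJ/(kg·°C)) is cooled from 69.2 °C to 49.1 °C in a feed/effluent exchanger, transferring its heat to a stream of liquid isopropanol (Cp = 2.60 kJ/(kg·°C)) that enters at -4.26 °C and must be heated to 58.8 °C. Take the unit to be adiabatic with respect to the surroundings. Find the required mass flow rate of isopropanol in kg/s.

Heat released by hot stream: Q = 12.4 × 2.24 × (69.2 − 49.1) = 558.3 kJ/s
Energy balance on cold side (adiabatic exchanger): Q = ṁ_c·Cp_c·(T_c,out − T_c,in)
ṁ_c = 558.3 / [2.60 × (58.8 − -4.26)] = 3.4052 kg/s

ṁ_c = 3.41 kg/s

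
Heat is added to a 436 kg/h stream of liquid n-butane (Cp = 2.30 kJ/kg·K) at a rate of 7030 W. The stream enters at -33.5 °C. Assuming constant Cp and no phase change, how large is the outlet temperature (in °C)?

T_out = -8.26 °C

Q = 7030 W = 25308 kJ/h
ΔT = Q/(ṁ·Cp) = 25308/(436×2.30) = 25.237 K
T_out = -33.5 + 25.237 = -8.2627 °C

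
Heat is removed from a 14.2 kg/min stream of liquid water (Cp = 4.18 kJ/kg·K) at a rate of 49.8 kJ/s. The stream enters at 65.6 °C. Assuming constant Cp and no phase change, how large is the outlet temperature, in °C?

T_out = 15.3 °C

Q = 49.8 kJ/s = 2988 kJ/min
ΔT = Q/(ṁ·Cp) = 2988/(14.2×4.18) = 50.34 K
T_out = 65.6 − 50.34 = 15.26 °C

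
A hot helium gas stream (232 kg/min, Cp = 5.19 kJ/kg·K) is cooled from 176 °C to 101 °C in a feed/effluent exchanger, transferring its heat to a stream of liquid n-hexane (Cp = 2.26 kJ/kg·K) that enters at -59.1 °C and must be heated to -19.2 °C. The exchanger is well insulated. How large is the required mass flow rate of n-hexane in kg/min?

Heat released by hot stream: Q = 232 × 5.19 × (176 − 101) = 90306 kJ/min
Energy balance on cold side (adiabatic exchanger): Q = ṁ_c·Cp_c·(T_c,out − T_c,in)
ṁ_c = 90306 / [2.26 × (-19.2 − -59.1)] = 1001.5 kg/min

ṁ_c = 1000 kg/min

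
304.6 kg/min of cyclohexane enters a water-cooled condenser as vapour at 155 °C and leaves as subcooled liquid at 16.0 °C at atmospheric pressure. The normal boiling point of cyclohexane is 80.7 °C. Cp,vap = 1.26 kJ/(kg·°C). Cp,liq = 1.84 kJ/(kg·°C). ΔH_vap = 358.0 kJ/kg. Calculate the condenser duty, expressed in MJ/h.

Q_c = 10400 MJ/h

vapour 155→80.7 °C: -93.618 kJ/kg
condensation at 80.7 °C: -358 kJ/kg
liquid 80.7→16.0 °C: -119.05 kJ/kg
Δh = -93.618 + -358 + -119.05 = -570.67 kJ/kg
Q = ṁ·Δh = 304.6 kg/min × -570.67 kJ/kg = -173820 kJ/min
|Q| = 2897.1 kW = 10429 MJ/h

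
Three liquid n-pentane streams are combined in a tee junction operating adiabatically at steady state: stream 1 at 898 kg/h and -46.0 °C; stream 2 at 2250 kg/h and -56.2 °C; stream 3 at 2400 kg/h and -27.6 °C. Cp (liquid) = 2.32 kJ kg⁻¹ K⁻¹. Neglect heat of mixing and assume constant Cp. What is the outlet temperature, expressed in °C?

T_out = -42.2 °C

No heat crosses the boundary, so H_out = H_in.
T_out = Σ ṁᵢCp,ᵢTᵢ / Σ ṁᵢCp,ᵢ
      = -542880 / 12871 = -42.177 °C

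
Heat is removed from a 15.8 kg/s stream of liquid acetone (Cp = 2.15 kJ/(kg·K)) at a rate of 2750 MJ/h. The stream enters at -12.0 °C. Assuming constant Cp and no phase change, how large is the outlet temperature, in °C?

T_out = -34.5 °C

Q = 2750 MJ/h = 763.89 kJ/s
ΔT = Q/(ṁ·Cp) = 763.89/(15.8×2.15) = 22.487 K
T_out = -12.0 − 22.487 = -34.487 °C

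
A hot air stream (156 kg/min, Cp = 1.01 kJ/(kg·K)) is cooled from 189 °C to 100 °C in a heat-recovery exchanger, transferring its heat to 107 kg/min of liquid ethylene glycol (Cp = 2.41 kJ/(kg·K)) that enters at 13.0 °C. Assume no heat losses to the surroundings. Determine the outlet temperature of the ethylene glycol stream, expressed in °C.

T_c,out = 67.4 °C

Heat released by hot stream: Q = 156 × 1.01 × (189 − 100) = 14023 kJ/min
Energy balance on cold side (adiabatic exchanger): Q = ṁ_c·Cp_c·(T_c,out − T_c,in)
T_c,out = 13.0 + 14023/(107 × 2.41) = 67.379 °C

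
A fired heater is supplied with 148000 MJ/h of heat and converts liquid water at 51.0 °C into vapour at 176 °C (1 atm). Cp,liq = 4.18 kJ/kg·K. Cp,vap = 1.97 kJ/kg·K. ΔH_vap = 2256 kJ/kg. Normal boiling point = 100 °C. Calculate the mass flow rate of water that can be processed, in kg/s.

Δh = 4.18×(100−51.0) + 2256 + 1.97×(176−100) = 2610.5 kJ/kg
Q = 148000 MJ/h = 41111 kJ/s = 41111 kJ/s
ṁ = Q/Δh = 41111 / 2610.5 = 15.748 kg/s

ṁ = 15.7 kg/s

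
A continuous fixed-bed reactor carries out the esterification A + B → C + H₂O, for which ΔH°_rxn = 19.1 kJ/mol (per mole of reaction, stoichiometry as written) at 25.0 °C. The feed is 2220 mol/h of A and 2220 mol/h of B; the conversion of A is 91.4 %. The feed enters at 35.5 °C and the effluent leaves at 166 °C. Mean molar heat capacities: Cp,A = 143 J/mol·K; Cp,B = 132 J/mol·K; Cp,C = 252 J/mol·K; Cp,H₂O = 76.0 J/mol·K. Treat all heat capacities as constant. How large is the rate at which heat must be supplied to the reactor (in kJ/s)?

Q_in = 37.1 kJ/s

Extent of reaction ξ = 0.914 × 2220 = 2029.1 mol/h
Reaction term: ξ·ΔH°_rxn = 2029.1 × 19.1 = 38755 kJ/h
Sensible, feed 35.5→25 °C: -6410.2 kJ/h
Outlet flows (mol/h): A 190.92, B 190.92, C 2029.1, H₂O 2029.1
Sensible, products 25→166 °C: 101240 kJ/h
Q = ΔH = 133590 kJ/h = 37.108 kW
Heat supplied = 37.108 kJ/s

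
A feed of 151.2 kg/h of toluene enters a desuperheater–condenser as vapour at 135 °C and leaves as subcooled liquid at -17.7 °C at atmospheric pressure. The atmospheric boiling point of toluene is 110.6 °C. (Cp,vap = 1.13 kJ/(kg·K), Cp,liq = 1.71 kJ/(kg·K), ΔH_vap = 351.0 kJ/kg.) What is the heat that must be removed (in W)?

Q_c = 25100 W

vapour 135→110.6 °C: -27.572 kJ/kg
condensation at 110.6 °C: -351 kJ/kg
liquid 110.6→-17.7 °C: -219.39 kJ/kg
Δh = -27.572 + -351 + -219.39 = -597.96 kJ/kg
Q = ṁ·Δh = 151.2 kg/h × -597.96 kJ/kg = -90412 kJ/h
|Q| = 25.115 kW = 25115 W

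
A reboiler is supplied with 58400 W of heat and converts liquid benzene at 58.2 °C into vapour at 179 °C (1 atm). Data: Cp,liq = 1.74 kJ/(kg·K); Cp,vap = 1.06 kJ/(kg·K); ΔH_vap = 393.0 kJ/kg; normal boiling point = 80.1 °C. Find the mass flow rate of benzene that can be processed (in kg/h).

Δh = 1.74×(80.1−58.2) + 393.0 + 1.06×(179−80.1) = 535.94 kJ/kg
Q = 58400 W = 58.4 kJ/s = 210240 kJ/h
ṁ = Q/Δh = 210240 / 535.94 = 392.28 kg/h

ṁ = 392 kg/h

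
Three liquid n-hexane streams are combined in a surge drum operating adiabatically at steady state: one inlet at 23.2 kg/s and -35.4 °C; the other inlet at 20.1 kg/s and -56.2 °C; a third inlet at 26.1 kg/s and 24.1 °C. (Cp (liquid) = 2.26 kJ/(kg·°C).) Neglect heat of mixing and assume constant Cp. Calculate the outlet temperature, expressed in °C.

T_out = -19.0 °C

Energy balance with Q = 0: Σ ṁᵢCp,ᵢ(T_out − Tᵢ) = 0
Σ ṁᵢCp,ᵢTᵢ = 23.2×2.26×-35.4 + 20.1×2.26×-56.2 + 26.1×2.26×24.1 = -2987.5
Σ ṁᵢCp,ᵢ = 23.2×2.26 + 20.1×2.26 + 26.1×2.26 = 156.84
T_out = -2987.5 / 156.84 = -19.047 °C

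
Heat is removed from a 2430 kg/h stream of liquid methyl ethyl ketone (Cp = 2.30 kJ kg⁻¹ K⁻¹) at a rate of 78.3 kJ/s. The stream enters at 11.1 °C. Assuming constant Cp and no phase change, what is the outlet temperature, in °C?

Q = 78.3 kJ/s = 281880 kJ/h
ΔT = Q/(ṁ·Cp) = 281880/(2430×2.30) = 50.435 K
T_out = 11.1 − 50.435 = -39.335 °C

T_out = -39.3 °C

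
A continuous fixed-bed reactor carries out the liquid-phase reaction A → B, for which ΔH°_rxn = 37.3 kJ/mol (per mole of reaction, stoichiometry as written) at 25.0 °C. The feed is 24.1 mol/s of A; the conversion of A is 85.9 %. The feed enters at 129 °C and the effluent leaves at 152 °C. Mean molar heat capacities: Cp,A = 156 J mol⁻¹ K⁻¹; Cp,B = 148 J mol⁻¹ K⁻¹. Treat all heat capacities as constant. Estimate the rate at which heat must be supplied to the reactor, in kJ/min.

Extent of reaction ξ = 0.859 × 24.1 = 20.702 mol/s
Reaction term: ξ·ΔH°_rxn = 20.702 × 37.3 = 772.18 kJ/s
Sensible, feed 129→25 °C: -391 kJ/s
Outlet flows (mol/s): A 3.3981, B 20.702
Sensible, products 25→152 °C: 456.44 kJ/s
Q = ΔH = 837.62 kJ/s = 837.62 kW
Heat supplied = 50257 kJ/min

Q_in = 50300 kJ/min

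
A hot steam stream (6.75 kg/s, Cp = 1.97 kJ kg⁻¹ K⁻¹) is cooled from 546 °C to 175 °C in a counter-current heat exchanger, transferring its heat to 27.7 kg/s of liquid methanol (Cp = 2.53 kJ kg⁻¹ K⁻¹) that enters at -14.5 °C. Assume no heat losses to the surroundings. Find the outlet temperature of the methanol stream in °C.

T_c,out = 55.9 °C

Heat released by hot stream: Q = 6.75 × 1.97 × (546 − 175) = 4933.4 kJ/s
Energy balance on cold side (adiabatic exchanger): Q = ṁ_c·Cp_c·(T_c,out − T_c,in)
T_c,out = -14.5 + 4933.4/(27.7 × 2.53) = 55.895 °C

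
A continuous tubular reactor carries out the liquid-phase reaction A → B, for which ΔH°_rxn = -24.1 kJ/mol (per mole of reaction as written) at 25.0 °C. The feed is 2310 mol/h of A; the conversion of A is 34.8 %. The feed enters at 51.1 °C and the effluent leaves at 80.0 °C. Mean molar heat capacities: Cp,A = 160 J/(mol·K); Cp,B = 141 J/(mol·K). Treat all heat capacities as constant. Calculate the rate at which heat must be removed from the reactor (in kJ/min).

Extent of reaction ξ = 0.348 × 2310 = 803.88 mol/h
Reaction term: ξ·ΔH°_rxn = 803.88 × -24.1 = -19374 kJ/h
Sensible, feed 51.1→25 °C: -9646.6 kJ/h
Outlet flows (mol/h): A 1506.1, B 803.88
Sensible, products 25→80.0 °C: 19488 kJ/h
Q = ΔH = -9532.1 kJ/h = -2.6478 kW
Heat removed = 158.87 kJ/min

Q_out = 159 kJ/min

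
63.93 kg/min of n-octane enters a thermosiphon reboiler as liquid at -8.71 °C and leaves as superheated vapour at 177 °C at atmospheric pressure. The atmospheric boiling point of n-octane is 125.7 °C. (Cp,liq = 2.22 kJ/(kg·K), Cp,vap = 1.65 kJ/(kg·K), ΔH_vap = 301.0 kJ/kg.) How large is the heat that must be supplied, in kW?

liquid -8.71→125.7 °C: 298.39 kJ/kg
vaporisation at 125.7 °C: 301 kJ/kg
vapour 125.7→177 °C: 84.645 kJ/kg
Δh = 298.39 + 301 + 84.645 = 684.04 kJ/kg
Q = ṁ·Δh = 63.93 kg/min × 684.04 kJ/kg = 43730 kJ/min
|Q| = 728.84 kW

Q = 729 kW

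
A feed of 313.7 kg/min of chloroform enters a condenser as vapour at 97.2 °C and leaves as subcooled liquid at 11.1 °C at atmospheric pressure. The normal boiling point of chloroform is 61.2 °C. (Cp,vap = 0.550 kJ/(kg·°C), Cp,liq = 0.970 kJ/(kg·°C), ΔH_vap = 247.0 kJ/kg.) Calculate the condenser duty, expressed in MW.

Q_c = 1.65 MW

vapour 97.2→61.2 °C: -19.8 kJ/kg
condensation at 61.2 °C: -247 kJ/kg
liquid 61.2→11.1 °C: -48.597 kJ/kg
Δh = -19.8 + -247 + -48.597 = -315.4 kJ/kg
Q = ṁ·Δh = 313.7 kg/min × -315.4 kJ/kg = -98940 kJ/min
|Q| = 1649 kW = 1.649 MW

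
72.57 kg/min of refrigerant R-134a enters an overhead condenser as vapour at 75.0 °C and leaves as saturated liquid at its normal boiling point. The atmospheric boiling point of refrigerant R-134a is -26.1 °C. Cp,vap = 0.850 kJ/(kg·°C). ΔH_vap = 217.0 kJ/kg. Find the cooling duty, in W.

Q_c = 366000 W

vapour 75.0→-26.1 °C: -85.935 kJ/kg
condensation at -26.1 °C: -217 kJ/kg
Δh = -85.935 + -217 = -302.94 kJ/kg
Q = ṁ·Δh = 72.57 kg/min × -302.94 kJ/kg = -21984 kJ/min
|Q| = 366.4 kW = 366400 W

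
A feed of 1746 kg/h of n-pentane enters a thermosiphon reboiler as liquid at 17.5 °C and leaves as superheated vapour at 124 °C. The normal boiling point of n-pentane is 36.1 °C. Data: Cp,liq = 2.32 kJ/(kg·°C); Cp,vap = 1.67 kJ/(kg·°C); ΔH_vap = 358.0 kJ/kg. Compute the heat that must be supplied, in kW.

Q = 266 kW

liquid 17.5→36.1 °C: 43.152 kJ/kg
vaporisation at 36.1 °C: 358 kJ/kg
vapour 36.1→124 °C: 146.79 kJ/kg
Δh = 43.152 + 358 + 146.79 = 547.95 kJ/kg
Q = ṁ·Δh = 1746 kg/h × 547.95 kJ/kg = 956710 kJ/h
|Q| = 265.75 kW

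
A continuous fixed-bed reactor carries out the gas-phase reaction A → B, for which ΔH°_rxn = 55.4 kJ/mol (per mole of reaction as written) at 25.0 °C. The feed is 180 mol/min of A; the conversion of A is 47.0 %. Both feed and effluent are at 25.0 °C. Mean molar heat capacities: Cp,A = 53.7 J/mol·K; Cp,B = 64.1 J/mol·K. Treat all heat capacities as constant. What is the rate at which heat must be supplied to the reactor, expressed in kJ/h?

Extent of reaction ξ = 0.470 × 180 = 84.6 mol/min
Reaction term: ξ·ΔH°_rxn = 84.6 × 55.4 = 4686.8 kJ/min
Q = ΔH = 4686.8 kJ/min = 78.114 kW
Heat supplied = 281210 kJ/h

Q_in = 281000 kJ/h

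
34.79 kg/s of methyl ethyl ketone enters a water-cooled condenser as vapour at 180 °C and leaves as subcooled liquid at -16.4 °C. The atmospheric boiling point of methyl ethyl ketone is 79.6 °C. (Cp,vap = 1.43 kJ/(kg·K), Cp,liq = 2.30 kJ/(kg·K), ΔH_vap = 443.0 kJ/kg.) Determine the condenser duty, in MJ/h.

Q_c = 101000 MJ/h

vapour 180→79.6 °C: -143.57 kJ/kg
condensation at 79.6 °C: -443 kJ/kg
liquid 79.6→-16.4 °C: -220.8 kJ/kg
Δh = -143.57 + -443 + -220.8 = -807.37 kJ/kg
Q = ṁ·Δh = 34.79 kg/s × -807.37 kJ/kg = -28088 kJ/s
|Q| = 28088 kW = 101120 MJ/h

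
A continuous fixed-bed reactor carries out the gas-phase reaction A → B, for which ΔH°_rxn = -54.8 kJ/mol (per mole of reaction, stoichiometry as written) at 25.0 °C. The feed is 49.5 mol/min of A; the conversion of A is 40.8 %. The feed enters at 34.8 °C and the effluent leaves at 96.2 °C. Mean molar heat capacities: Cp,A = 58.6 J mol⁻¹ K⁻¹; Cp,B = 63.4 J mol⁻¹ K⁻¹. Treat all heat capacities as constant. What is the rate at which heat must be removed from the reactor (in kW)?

Q_out = 15.4 kW

Extent of reaction ξ = 0.408 × 49.5 = 20.196 mol/min
Reaction term: ξ·ΔH°_rxn = 20.196 × -54.8 = -1106.7 kJ/min
Sensible, feed 34.8→25 °C: -28.427 kJ/min
Outlet flows (mol/min): A 29.304, B 20.196
Sensible, products 25→96.2 °C: 213.43 kJ/min
Q = ΔH = -921.74 kJ/min = -15.362 kW
Heat removed = 15.362 kW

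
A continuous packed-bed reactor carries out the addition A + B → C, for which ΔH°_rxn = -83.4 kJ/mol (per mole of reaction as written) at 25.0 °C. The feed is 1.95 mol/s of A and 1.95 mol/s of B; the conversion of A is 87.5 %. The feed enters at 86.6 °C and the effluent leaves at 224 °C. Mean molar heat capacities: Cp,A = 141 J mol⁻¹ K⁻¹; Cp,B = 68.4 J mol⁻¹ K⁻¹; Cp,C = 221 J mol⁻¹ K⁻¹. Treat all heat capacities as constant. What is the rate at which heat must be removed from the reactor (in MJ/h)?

Q_out = 296 MJ/h

Extent of reaction ξ = 0.875 × 1.95 = 1.7063 mol/s
Reaction term: ξ·ΔH°_rxn = 1.7063 × -83.4 = -142.3 kJ/s
Sensible, feed 86.6→25 °C: -25.153 kJ/s
Outlet flows (mol/s): A 0.24375, B 0.24375, C 1.7063
Sensible, products 25→224 °C: 85.196 kJ/s
Q = ΔH = -82.258 kJ/s = -82.258 kW
Heat removed = 296.13 MJ/h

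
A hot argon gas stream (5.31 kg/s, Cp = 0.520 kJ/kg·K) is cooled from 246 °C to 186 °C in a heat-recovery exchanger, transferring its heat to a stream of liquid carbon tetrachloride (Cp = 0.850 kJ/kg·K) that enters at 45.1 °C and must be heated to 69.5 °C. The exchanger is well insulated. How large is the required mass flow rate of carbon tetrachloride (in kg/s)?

Heat released by hot stream: Q = 5.31 × 0.520 × (246 − 186) = 165.67 kJ/s
Energy balance on cold side (adiabatic exchanger): Q = ṁ_c·Cp_c·(T_c,out − T_c,in)
ṁ_c = 165.67 / [0.850 × (69.5 − 45.1)] = 7.988 kg/s

ṁ_c = 7.99 kg/s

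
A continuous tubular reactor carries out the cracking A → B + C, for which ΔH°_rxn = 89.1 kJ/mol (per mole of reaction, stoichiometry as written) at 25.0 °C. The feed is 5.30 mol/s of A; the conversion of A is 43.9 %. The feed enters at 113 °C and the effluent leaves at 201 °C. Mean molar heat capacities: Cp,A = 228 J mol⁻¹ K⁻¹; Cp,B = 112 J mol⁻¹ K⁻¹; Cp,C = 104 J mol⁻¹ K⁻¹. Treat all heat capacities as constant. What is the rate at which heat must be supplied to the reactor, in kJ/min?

Extent of reaction ξ = 0.439 × 5.30 = 2.3267 mol/s
Reaction term: ξ·ΔH°_rxn = 2.3267 × 89.1 = 207.31 kJ/s
Sensible, feed 113→25 °C: -106.34 kJ/s
Outlet flows (mol/s): A 2.9733, B 2.3267, C 2.3267
Sensible, products 25→201 °C: 207.76 kJ/s
Q = ΔH = 308.73 kJ/s = 308.73 kW
Heat supplied = 18524 kJ/min

Q_in = 18500 kJ/min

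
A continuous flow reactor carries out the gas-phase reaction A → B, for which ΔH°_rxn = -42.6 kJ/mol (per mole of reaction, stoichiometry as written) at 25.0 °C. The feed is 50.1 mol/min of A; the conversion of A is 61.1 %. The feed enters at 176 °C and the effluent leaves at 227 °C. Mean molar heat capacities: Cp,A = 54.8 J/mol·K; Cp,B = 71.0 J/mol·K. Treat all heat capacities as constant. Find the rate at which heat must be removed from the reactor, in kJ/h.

Q_out = 63800 kJ/h

Extent of reaction ξ = 0.611 × 50.1 = 30.611 mol/min
Reaction term: ξ·ΔH°_rxn = 30.611 × -42.6 = -1304 kJ/min
Sensible, feed 176→25 °C: -414.57 kJ/min
Outlet flows (mol/min): A 19.489, B 30.611
Sensible, products 25→227 °C: 654.76 kJ/min
Q = ΔH = -1063.8 kJ/min = -17.731 kW
Heat removed = 63830 kJ/h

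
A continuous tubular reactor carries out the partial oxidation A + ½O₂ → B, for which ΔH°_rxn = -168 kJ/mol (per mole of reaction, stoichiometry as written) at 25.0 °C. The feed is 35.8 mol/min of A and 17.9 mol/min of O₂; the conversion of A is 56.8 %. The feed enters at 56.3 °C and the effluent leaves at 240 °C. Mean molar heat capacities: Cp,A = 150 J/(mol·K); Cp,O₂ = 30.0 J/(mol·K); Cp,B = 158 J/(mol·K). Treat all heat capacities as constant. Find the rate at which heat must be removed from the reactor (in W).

Q_out = 39400 W

Extent of reaction ξ = 0.568 × 35.8 = 20.334 mol/min
Reaction term: ξ·ΔH°_rxn = 20.334 × -168 = -3416.2 kJ/min
Sensible, feed 56.3→25 °C: -184.89 kJ/min
Outlet flows (mol/min): A 15.466, O₂ 7.7328, B 20.334
Sensible, products 25→240 °C: 1239.4 kJ/min
Q = ΔH = -2361.7 kJ/min = -39.361 kW
Heat removed = 39361 W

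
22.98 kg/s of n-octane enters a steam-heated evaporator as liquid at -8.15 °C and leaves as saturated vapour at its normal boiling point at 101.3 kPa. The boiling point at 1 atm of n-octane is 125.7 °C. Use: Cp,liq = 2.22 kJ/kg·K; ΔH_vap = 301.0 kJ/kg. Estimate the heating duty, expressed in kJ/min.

liquid -8.15→125.7 °C: 297.15 kJ/kg
vaporisation at 125.7 °C: 301 kJ/kg
Δh = 297.15 + 301 = 598.15 kJ/kg
Q = ṁ·Δh = 22.98 kg/s × 598.15 kJ/kg = 13745 kJ/s
|Q| = 13745 kW = 824730 kJ/min

Q = 825000 kJ/min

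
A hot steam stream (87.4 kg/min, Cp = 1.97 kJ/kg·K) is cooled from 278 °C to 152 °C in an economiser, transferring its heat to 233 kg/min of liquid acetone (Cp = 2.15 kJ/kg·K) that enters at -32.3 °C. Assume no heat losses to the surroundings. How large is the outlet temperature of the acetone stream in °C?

Heat released by hot stream: Q = 87.4 × 1.97 × (278 − 152) = 21694 kJ/min
Energy balance on cold side (adiabatic exchanger): Q = ṁ_c·Cp_c·(T_c,out − T_c,in)
T_c,out = -32.3 + 21694/(233 × 2.15) = 11.007 °C

T_c,out = 11.0 °C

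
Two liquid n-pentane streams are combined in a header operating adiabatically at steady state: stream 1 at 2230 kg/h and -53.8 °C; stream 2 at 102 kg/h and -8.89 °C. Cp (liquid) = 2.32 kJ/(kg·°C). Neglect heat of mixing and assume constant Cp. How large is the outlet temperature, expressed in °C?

Adiabatic, steady state ⇒ Σ ṁᵢCp,ᵢ(T_out − Tᵢ) = 0
T_out = Σ ṁᵢCp,ᵢTᵢ / Σ ṁᵢCp,ᵢ
      = -280440 / 5410.2 = -51.836 °C

T_out = -51.8 °C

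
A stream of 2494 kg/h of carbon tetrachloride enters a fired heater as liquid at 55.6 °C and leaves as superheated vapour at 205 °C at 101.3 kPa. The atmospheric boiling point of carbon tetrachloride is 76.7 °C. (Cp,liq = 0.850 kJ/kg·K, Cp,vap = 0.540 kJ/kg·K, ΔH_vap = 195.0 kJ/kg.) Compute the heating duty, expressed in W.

liquid 55.6→76.7 °C: 17.935 kJ/kg
vaporisation at 76.7 °C: 195 kJ/kg
vapour 76.7→205 °C: 69.282 kJ/kg
Δh = 17.935 + 195 + 69.282 = 282.22 kJ/kg
Q = ṁ·Δh = 2494 kg/h × 282.22 kJ/kg = 703850 kJ/h
|Q| = 195.51 kW = 195510 W

Q = 196000 W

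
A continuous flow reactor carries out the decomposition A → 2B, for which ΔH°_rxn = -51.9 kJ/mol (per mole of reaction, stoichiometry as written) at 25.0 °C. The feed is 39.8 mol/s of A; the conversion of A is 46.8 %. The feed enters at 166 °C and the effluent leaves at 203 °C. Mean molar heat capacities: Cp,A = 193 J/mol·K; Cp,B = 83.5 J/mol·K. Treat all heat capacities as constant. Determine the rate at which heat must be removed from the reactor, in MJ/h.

Extent of reaction ξ = 0.468 × 39.8 = 18.626 mol/s
Reaction term: ξ·ΔH°_rxn = 18.626 × -51.9 = -966.71 kJ/s
Sensible, feed 166→25 °C: -1083.1 kJ/s
Outlet flows (mol/s): A 21.174, B 37.253
Sensible, products 25→203 °C: 1281.1 kJ/s
Q = ΔH = -768.7 kJ/s = -768.7 kW
Heat removed = 2767.3 MJ/h

Q_out = 2770 MJ/h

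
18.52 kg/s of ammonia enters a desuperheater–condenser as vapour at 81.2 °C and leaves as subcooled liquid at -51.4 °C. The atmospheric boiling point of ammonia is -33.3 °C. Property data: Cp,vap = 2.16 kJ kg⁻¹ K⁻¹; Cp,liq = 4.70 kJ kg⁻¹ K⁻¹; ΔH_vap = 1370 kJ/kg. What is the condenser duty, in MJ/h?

Q_c = 114000 MJ/h

vapour 81.2→-33.3 °C: -247.32 kJ/kg
condensation at -33.3 °C: -1370 kJ/kg
liquid -33.3→-51.4 °C: -85.07 kJ/kg
Δh = -247.32 + -1370 + -85.07 = -1702.4 kJ/kg
Q = ṁ·Δh = 18.52 kg/s × -1702.4 kJ/kg = -31528 kJ/s
|Q| = 31528 kW = 113500 MJ/h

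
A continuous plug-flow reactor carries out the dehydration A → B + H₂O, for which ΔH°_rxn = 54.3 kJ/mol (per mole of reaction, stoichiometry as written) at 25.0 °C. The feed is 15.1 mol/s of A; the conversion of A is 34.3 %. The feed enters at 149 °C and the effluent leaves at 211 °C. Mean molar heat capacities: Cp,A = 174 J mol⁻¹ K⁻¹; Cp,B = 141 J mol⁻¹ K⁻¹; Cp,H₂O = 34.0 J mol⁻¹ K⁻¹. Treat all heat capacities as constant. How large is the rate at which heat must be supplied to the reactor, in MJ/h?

Q_in = 1600 MJ/h

Extent of reaction ξ = 0.343 × 15.1 = 5.1793 mol/s
Reaction term: ξ·ΔH°_rxn = 5.1793 × 54.3 = 281.24 kJ/s
Sensible, feed 149→25 °C: -325.8 kJ/s
Outlet flows (mol/s): A 9.9207, B 5.1793, H₂O 5.1793
Sensible, products 25→211 °C: 489.66 kJ/s
Q = ΔH = 445.1 kJ/s = 445.1 kW
Heat supplied = 1602.4 MJ/h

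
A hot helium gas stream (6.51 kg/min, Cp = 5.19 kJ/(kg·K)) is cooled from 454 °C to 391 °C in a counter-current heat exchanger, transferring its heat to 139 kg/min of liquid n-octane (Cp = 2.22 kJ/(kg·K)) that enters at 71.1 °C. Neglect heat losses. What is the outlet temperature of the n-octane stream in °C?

Heat released by hot stream: Q = 6.51 × 5.19 × (454 − 391) = 2128.6 kJ/min
Energy balance on cold side (adiabatic exchanger): Q = ṁ_c·Cp_c·(T_c,out − T_c,in)
T_c,out = 71.1 + 2128.6/(139 × 2.22) = 77.998 °C

T_c,out = 78.0 °C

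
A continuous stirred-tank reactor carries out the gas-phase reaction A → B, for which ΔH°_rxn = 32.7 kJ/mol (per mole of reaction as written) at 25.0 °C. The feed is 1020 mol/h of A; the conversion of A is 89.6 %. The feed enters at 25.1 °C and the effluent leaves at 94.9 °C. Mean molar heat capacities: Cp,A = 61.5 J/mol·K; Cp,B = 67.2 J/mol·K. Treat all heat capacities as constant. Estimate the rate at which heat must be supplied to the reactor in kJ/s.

Q_in = 9.62 kJ/s

Extent of reaction ξ = 0.896 × 1020 = 913.92 mol/h
Reaction term: ξ·ΔH°_rxn = 913.92 × 32.7 = 29885 kJ/h
Sensible, feed 25.1→25 °C: -6.273 kJ/h
Outlet flows (mol/h): A 106.08, B 913.92
Sensible, products 25→94.9 °C: 4749 kJ/h
Q = ΔH = 34628 kJ/h = 9.6189 kW
Heat supplied = 9.6189 kJ/s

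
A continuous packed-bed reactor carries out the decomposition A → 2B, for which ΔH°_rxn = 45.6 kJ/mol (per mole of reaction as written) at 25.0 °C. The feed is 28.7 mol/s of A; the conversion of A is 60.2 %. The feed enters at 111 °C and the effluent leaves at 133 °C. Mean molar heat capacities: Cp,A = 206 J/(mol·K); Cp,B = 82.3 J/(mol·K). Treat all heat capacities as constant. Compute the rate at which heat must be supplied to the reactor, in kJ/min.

Q_in = 50400 kJ/min

Extent of reaction ξ = 0.602 × 28.7 = 17.277 mol/s
Reaction term: ξ·ΔH°_rxn = 17.277 × 45.6 = 787.85 kJ/s
Sensible, feed 111→25 °C: -508.45 kJ/s
Outlet flows (mol/s): A 11.423, B 34.555
Sensible, products 25→133 °C: 561.27 kJ/s
Q = ΔH = 840.67 kJ/s = 840.67 kW
Heat supplied = 50440 kJ/min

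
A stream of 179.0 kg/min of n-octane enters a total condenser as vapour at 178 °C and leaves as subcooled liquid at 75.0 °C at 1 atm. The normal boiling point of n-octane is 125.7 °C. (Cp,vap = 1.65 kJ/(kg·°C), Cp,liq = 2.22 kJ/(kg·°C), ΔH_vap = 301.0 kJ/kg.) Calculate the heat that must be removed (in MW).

Q_c = 1.49 MW

vapour 178→125.7 °C: -86.295 kJ/kg
condensation at 125.7 °C: -301 kJ/kg
liquid 125.7→75.0 °C: -112.55 kJ/kg
Δh = -86.295 + -301 + -112.55 = -499.85 kJ/kg
Q = ṁ·Δh = 179.0 kg/min × -499.85 kJ/kg = -89473 kJ/min
|Q| = 1491.2 kW = 1.4912 MW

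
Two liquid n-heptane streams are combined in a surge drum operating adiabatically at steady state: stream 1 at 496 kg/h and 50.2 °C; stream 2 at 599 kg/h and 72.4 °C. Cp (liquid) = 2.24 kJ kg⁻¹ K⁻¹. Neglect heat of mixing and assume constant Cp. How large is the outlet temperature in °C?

No heat crosses the boundary, so H_out = H_in.
Σ ṁᵢCp,ᵢTᵢ = 496×2.24×50.2 + 599×2.24×72.4 = 152920
Σ ṁᵢCp,ᵢ = 496×2.24 + 599×2.24 = 2452.8
T_out = 152920 / 2452.8 = 62.344 °C

T_out = 62.3 °C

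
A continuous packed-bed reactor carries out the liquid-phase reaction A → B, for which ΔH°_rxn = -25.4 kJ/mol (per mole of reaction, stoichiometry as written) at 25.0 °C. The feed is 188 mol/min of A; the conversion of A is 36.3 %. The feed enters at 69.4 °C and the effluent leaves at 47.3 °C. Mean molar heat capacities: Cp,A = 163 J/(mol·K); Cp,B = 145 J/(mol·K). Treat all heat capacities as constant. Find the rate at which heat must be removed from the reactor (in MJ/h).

Q_out = 146 MJ/h

Extent of reaction ξ = 0.363 × 188 = 68.244 mol/min
Reaction term: ξ·ΔH°_rxn = 68.244 × -25.4 = -1733.4 kJ/min
Sensible, feed 69.4→25 °C: -1360.6 kJ/min
Outlet flows (mol/min): A 119.76, B 68.244
Sensible, products 25→47.3 °C: 655.97 kJ/min
Q = ΔH = -2438 kJ/min = -40.634 kW
Heat removed = 146.28 MJ/h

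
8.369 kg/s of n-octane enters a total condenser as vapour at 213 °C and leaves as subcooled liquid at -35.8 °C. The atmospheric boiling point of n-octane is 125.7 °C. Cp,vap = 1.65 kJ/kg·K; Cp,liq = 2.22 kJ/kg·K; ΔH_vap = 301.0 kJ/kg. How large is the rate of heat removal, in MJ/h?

Q_c = 24200 MJ/h

vapour 213→125.7 °C: -144.04 kJ/kg
condensation at 125.7 °C: -301 kJ/kg
liquid 125.7→-35.8 °C: -358.53 kJ/kg
Δh = -144.04 + -301 + -358.53 = -803.58 kJ/kg
Q = ṁ·Δh = 8.369 kg/s × -803.58 kJ/kg = -6725.1 kJ/s
|Q| = 6725.1 kW = 24210 MJ/h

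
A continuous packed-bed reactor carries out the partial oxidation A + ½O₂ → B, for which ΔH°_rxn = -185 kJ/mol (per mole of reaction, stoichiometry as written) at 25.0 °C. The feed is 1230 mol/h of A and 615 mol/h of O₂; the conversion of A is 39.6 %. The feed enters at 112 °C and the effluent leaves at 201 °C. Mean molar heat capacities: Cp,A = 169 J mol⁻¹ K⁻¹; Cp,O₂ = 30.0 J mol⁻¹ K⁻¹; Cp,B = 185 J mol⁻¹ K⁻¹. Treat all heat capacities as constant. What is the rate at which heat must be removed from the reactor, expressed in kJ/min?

Extent of reaction ξ = 0.396 × 1230 = 487.08 mol/h
Reaction term: ξ·ΔH°_rxn = 487.08 × -185 = -90110 kJ/h
Sensible, feed 112→25 °C: -19690 kJ/h
Outlet flows (mol/h): A 742.92, O₂ 371.46, B 487.08
Sensible, products 25→201 °C: 39918 kJ/h
Q = ΔH = -69882 kJ/h = -19.412 kW
Heat removed = 1164.7 kJ/min

Q_out = 1160 kJ/min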